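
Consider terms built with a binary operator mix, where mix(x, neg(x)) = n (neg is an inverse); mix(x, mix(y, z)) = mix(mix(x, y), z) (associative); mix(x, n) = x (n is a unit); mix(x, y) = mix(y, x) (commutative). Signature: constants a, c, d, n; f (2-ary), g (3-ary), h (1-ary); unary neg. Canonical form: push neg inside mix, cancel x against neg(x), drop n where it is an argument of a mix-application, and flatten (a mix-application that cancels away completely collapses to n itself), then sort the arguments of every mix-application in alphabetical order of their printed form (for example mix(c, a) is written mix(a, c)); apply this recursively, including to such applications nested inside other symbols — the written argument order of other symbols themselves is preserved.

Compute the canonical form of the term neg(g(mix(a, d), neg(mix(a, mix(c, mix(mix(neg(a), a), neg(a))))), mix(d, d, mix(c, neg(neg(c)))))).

Push neg inside:  distribute neg over mix and collapse double neg
Collect terms:  neg(g(mix(a, d), neg(c), mix(c, c, d, d)))

Answer: neg(g(mix(a, d), neg(c), mix(c, c, d, d)))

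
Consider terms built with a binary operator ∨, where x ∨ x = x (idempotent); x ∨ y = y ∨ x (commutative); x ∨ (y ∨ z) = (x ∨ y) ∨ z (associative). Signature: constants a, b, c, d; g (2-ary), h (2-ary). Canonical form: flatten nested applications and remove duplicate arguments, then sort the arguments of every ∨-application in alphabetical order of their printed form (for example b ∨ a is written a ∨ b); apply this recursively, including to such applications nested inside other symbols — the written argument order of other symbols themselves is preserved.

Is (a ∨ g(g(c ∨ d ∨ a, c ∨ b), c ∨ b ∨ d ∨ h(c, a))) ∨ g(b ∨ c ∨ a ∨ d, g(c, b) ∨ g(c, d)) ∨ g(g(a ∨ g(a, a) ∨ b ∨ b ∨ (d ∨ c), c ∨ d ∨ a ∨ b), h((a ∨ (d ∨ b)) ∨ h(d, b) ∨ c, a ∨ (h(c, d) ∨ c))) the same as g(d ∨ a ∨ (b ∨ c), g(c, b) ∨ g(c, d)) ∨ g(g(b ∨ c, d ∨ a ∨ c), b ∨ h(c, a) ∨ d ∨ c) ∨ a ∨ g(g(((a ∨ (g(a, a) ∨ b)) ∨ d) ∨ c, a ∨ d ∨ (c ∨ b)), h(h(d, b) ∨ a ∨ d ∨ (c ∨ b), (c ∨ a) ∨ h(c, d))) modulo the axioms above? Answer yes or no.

Answer: no — a ∨ g(a ∨ b ∨ c ∨ d, g(c, b) ∨ g(c, d)) ∨ g(g(a ∨ b ∨ c ∨ d ∨ g(a, a), a ∨ b ∨ c ∨ d), h(a ∨ b ∨ c ∨ d ∨ h(d, b), a ∨ c ∨ h(c, d))) ∨ g(g(a ∨ c ∨ d, b ∨ c), b ∨ c ∨ d ∨ h(c, a)) vs a ∨ g(a ∨ b ∨ c ∨ d, g(c, b) ∨ g(c, d)) ∨ g(g(a ∨ b ∨ c ∨ d ∨ g(a, a), a ∨ b ∨ c ∨ d), h(a ∨ b ∨ c ∨ d ∨ h(d, b), a ∨ c ∨ h(c, d))) ∨ g(g(b ∨ c, a ∨ c ∨ d), b ∨ c ∨ d ∨ h(c, a))

Derivation:
Left:  (a ∨ g(g(c ∨ d ∨ a, c ∨ b), c ∨ b ∨ d ∨ h(c, a))) ∨ g(b ∨ c ∨ a ∨ d, g(c, b) ∨ g(c, d)) ∨ g(g(a ∨ g(a, a) ∨ b ∨ b ∨ (d ∨ c), c ∨ d ∨ a ∨ b), h((a ∨ (d ∨ b)) ∨ h(d, b) ∨ c, a ∨ (h(c, d) ∨ c)))
  Merge nested applications:  a ∨ g(g(c ∨ d ∨ a, c ∨ b), c ∨ b ∨ d ∨ h(c, a)) ∨ g(b ∨ c ∨ a ∨ d, g(c, b) ∨ g(c, d)) ∨ g(g(a ∨ g(a, a) ∨ b ∨ b ∨ (d ∨ c), c ∨ d ∨ a ∨ b), h((a ∨ (d ∨ b)) ∨ h(d, b) ∨ c, a ∨ (h(c, d) ∨ c)))
  Simplify inside:  g(g(c ∨ d ∨ a, c ∨ b), c ∨ b ∨ d ∨ h(c, a))  →  g(g(a ∨ c ∨ d, b ∨ c), b ∨ c ∨ d ∨ h(c, a))
  Inside:  g(b ∨ c ∨ a ∨ d, g(c, b) ∨ g(c, d))  →  g(a ∨ b ∨ c ∨ d, g(c, b) ∨ g(c, d))
  Canonicalize subterm:  g(g(a ∨ g(a, a) ∨ b ∨ b ∨ (d ∨ c), c ∨ d ∨ a ∨ b), h((a ∨ (d ∨ b)) ∨ h(d, b) ∨ c, a ∨ (h(c, d) ∨ c)))  →  g(g(a ∨ b ∨ c ∨ d ∨ g(a, a), a ∨ b ∨ c ∨ d), h(a ∨ b ∨ c ∨ d ∨ h(d, b), a ∨ c ∨ h(c, d)))
  Sort arguments:  a ∨ g(a ∨ b ∨ c ∨ d, g(c, b) ∨ g(c, d)) ∨ g(g(a ∨ b ∨ c ∨ d ∨ g(a, a), a ∨ b ∨ c ∨ d), h(a ∨ b ∨ c ∨ d ∨ h(d, b), a ∨ c ∨ h(c, d))) ∨ g(g(a ∨ c ∨ d, b ∨ c), b ∨ c ∨ d ∨ h(c, a))
Right:  g(d ∨ a ∨ (b ∨ c), g(c, b) ∨ g(c, d)) ∨ g(g(b ∨ c, d ∨ a ∨ c), b ∨ h(c, a) ∨ d ∨ c) ∨ a ∨ g(g(((a ∨ (g(a, a) ∨ b)) ∨ d) ∨ c, a ∨ d ∨ (c ∨ b)), h(h(d, b) ∨ a ∨ d ∨ (c ∨ b), (c ∨ a) ∨ h(c, d)))
  Inside:  g(d ∨ a ∨ (b ∨ c), g(c, b) ∨ g(c, d))  →  g(a ∨ b ∨ c ∨ d, g(c, b) ∨ g(c, d))
  Inside:  g(g(b ∨ c, d ∨ a ∨ c), b ∨ h(c, a) ∨ d ∨ c)  →  g(g(b ∨ c, a ∨ c ∨ d), b ∨ c ∨ d ∨ h(c, a))
  Canonicalize subterm:  g(g(((a ∨ (g(a, a) ∨ b)) ∨ d) ∨ c, a ∨ d ∨ (c ∨ b)), h(h(d, b) ∨ a ∨ d ∨ (c ∨ b), (c ∨ a) ∨ h(c, d)))  →  g(g(a ∨ b ∨ c ∨ d ∨ g(a, a), a ∨ b ∨ c ∨ d), h(a ∨ b ∨ c ∨ d ∨ h(d, b), a ∨ c ∨ h(c, d)))
  Order the arguments:  a ∨ g(a ∨ b ∨ c ∨ d, g(c, b) ∨ g(c, d)) ∨ g(g(a ∨ b ∨ c ∨ d ∨ g(a, a), a ∨ b ∨ c ∨ d), h(a ∨ b ∨ c ∨ d ∨ h(d, b), a ∨ c ∨ h(c, d))) ∨ g(g(b ∨ c, a ∨ c ∨ d), b ∨ c ∨ d ∨ h(c, a))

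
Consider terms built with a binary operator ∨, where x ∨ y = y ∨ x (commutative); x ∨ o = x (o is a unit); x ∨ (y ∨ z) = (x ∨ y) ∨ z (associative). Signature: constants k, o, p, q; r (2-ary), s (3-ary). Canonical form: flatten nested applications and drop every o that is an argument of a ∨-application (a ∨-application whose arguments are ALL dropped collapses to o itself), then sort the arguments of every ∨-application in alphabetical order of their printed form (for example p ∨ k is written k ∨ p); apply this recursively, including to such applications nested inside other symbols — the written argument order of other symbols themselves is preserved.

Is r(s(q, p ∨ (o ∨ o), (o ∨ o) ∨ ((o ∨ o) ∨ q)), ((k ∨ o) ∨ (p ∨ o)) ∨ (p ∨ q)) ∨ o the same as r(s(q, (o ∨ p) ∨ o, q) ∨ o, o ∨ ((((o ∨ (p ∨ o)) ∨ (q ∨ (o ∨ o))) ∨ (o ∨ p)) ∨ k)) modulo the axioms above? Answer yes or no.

Left:  r(s(q, p ∨ (o ∨ o), (o ∨ o) ∨ ((o ∨ o) ∨ q)), ((k ∨ o) ∨ (p ∨ o)) ∨ (p ∨ q)) ∨ o
  Inside:  r(s(q, p ∨ (o ∨ o), (o ∨ o) ∨ ((o ∨ o) ∨ q)), ((k ∨ o) ∨ (p ∨ o)) ∨ (p ∨ q))  →  r(s(q, p, q), k ∨ p ∨ p ∨ q)
  Unit:  drop o
  Sort arguments:  r(s(q, p, q), k ∨ p ∨ p ∨ q)
Right:  r(s(q, (o ∨ p) ∨ o, q) ∨ o, o ∨ ((((o ∨ (p ∨ o)) ∨ (q ∨ (o ∨ o))) ∨ (o ∨ p)) ∨ k))
  Descend into:  o ∨ ((((o ∨ (p ∨ o)) ∨ (q ∨ (o ∨ o))) ∨ (o ∨ p)) ∨ k)
  Flatten:  o ∨ o ∨ p ∨ o ∨ q ∨ o ∨ o ∨ o ∨ p ∨ k
  Units out:  drop o (×6)
  Order the arguments:  k ∨ p ∨ p ∨ q
  Reassemble:  r(s(q, p, q), k ∨ p ∨ p ∨ q)

Answer: yes — both canonical forms are r(s(q, p, q), k ∨ p ∨ p ∨ q)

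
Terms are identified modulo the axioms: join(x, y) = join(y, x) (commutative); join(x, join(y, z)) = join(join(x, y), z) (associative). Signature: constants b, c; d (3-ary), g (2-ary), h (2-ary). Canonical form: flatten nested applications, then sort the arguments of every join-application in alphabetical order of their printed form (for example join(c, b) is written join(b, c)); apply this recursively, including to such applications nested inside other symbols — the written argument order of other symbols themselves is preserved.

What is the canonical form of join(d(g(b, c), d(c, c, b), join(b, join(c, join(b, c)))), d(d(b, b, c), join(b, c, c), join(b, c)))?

Answer: join(d(d(b, b, c), join(b, c, c), join(b, c)), d(g(b, c), d(c, c, b), join(b, b, c, c)))

Derivation:
Canonicalize subterm:  d(g(b, c), d(c, c, b), join(b, join(c, join(b, c))))  →  d(g(b, c), d(c, c, b), join(b, b, c, c))
Order the arguments:  join(d(d(b, b, c), join(b, c, c), join(b, c)), d(g(b, c), d(c, c, b), join(b, b, c, c)))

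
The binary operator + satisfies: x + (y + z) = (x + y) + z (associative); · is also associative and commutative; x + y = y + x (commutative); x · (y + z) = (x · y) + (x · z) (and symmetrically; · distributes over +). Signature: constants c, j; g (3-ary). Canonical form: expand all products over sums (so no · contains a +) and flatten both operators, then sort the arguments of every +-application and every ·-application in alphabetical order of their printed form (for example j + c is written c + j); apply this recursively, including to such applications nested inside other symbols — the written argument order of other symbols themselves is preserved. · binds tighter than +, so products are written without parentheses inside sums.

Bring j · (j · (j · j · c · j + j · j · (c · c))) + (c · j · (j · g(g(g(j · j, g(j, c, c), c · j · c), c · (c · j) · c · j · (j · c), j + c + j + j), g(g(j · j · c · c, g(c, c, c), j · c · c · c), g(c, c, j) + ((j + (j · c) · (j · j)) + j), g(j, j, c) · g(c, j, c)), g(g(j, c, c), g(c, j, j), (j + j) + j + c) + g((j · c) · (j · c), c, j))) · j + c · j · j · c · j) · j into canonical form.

Answer: c · c · j · j · j · j + c · c · j · j · j · j + c · g(g(g(j · j, g(j, c, c), c · c · j), c · c · c · c · j · j · j, c + j + j + j), g(g(c · c · j · j, g(c, c, c), c · c · c · j), c · j · j · j + g(c, c, j) + j + j, g(c, j, c) · g(j, j, c)), g(c · c · j · j, c, j) + g(g(j, c, c), g(c, j, j), c + j + j + j)) · j · j · j · j + c · j · j · j · j · j

Derivation:
Distribute:  c · j · j · j · j · j + c · c · j · j · j · j + c · g(g(g(j · j, g(j, c, c), c · c · j), c · c · c · c · j · j · j, c + j + j + j), g(g(c · c · j · j, g(c, c, c), c · c · c · j), c · j · j · j + g(c, c, j) + j + j, g(c, j, c) · g(j, j, c)), g(c · c · j · j, c, j) + g(g(j, c, c), g(c, j, j), c + j + j + j)) · j · j · j · j + c · c · j · j · j · j
Order the arguments:  c · c · j · j · j · j + c · c · j · j · j · j + c · g(g(g(j · j, g(j, c, c), c · c · j), c · c · c · c · j · j · j, c + j + j + j), g(g(c · c · j · j, g(c, c, c), c · c · c · j), c · j · j · j + g(c, c, j) + j + j, g(c, j, c) · g(j, j, c)), g(c · c · j · j, c, j) + g(g(j, c, c), g(c, j, j), c + j + j + j)) · j · j · j · j + c · j · j · j · j · j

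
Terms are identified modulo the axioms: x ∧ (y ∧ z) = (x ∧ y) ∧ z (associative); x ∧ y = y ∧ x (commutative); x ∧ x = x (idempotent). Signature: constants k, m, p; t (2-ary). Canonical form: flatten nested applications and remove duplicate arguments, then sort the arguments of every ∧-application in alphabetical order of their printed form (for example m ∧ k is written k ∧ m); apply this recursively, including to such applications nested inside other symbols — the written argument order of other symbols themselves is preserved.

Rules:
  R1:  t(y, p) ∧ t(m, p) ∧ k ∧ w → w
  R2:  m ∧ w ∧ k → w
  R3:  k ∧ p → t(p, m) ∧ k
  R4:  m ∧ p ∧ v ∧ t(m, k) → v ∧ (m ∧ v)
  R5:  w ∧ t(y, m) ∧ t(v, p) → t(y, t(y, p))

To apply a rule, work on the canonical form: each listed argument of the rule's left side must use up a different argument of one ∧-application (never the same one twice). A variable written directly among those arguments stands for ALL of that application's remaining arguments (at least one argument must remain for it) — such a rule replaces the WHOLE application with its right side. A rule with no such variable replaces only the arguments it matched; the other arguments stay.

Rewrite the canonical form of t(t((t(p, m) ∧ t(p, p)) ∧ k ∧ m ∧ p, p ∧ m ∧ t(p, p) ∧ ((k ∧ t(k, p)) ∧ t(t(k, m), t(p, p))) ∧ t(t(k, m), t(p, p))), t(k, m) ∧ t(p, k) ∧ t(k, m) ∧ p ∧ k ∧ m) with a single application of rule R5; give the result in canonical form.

Canonical form:  t(t(k ∧ m ∧ p ∧ t(p, m) ∧ t(p, p), k ∧ m ∧ p ∧ t(k, p) ∧ t(p, p) ∧ t(t(k, m), t(p, p))), k ∧ m ∧ p ∧ t(k, m) ∧ t(p, k))
Apply R5:  consuming t(p, m), t(p, p);  v := p, w := k ∧ m ∧ p, y := p
The variable takes the whole remainder — replace the entire application.
New term:  t(t(t(p, t(p, p)), k ∧ m ∧ p ∧ t(k, p) ∧ t(p, p) ∧ t(t(k, m), t(p, p))), k ∧ m ∧ p ∧ t(k, m) ∧ t(p, k))

Answer: t(t(t(p, t(p, p)), k ∧ m ∧ p ∧ t(k, p) ∧ t(p, p) ∧ t(t(k, m), t(p, p))), k ∧ m ∧ p ∧ t(k, m) ∧ t(p, k))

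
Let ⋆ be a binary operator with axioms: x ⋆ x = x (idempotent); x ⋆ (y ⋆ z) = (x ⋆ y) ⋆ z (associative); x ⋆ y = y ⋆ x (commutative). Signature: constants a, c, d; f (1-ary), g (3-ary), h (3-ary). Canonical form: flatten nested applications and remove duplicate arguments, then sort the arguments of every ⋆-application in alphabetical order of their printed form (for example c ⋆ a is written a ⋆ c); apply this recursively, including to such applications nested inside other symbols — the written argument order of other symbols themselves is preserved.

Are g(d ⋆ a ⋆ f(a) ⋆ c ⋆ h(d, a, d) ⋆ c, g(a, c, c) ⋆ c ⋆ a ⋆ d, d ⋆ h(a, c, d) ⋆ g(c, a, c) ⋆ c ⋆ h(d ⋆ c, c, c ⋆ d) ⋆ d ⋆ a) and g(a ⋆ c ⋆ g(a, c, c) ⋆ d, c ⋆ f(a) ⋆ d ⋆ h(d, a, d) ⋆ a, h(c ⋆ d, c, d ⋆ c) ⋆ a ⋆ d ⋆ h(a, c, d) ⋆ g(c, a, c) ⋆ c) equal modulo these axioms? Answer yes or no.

Answer: no — g(a ⋆ c ⋆ d ⋆ f(a) ⋆ h(d, a, d), a ⋆ c ⋆ d ⋆ g(a, c, c), a ⋆ c ⋆ d ⋆ g(c, a, c) ⋆ h(a, c, d) ⋆ h(c ⋆ d, c, c ⋆ d)) vs g(a ⋆ c ⋆ d ⋆ g(a, c, c), a ⋆ c ⋆ d ⋆ f(a) ⋆ h(d, a, d), a ⋆ c ⋆ d ⋆ g(c, a, c) ⋆ h(a, c, d) ⋆ h(c ⋆ d, c, c ⋆ d))

Derivation:
Left:  g(d ⋆ a ⋆ f(a) ⋆ c ⋆ h(d, a, d) ⋆ c, g(a, c, c) ⋆ c ⋆ a ⋆ d, d ⋆ h(a, c, d) ⋆ g(c, a, c) ⋆ c ⋆ h(d ⋆ c, c, c ⋆ d) ⋆ d ⋆ a)
  Work inside:  d ⋆ h(a, c, d) ⋆ g(c, a, c) ⋆ c ⋆ h(d ⋆ c, c, c ⋆ d) ⋆ d ⋆ a
  Canonicalize subterm:  h(d ⋆ c, c, c ⋆ d)  →  h(c ⋆ d, c, c ⋆ d)
  Drop duplicates:  drop duplicate d
  Order the arguments:  a ⋆ c ⋆ d ⋆ g(c, a, c) ⋆ h(a, c, d) ⋆ h(c ⋆ d, c, c ⋆ d)
  Reassemble:  g(a ⋆ c ⋆ d ⋆ f(a) ⋆ h(d, a, d), a ⋆ c ⋆ d ⋆ g(a, c, c), a ⋆ c ⋆ d ⋆ g(c, a, c) ⋆ h(a, c, d) ⋆ h(c ⋆ d, c, c ⋆ d))
Right:  g(a ⋆ c ⋆ g(a, c, c) ⋆ d, c ⋆ f(a) ⋆ d ⋆ h(d, a, d) ⋆ a, h(c ⋆ d, c, d ⋆ c) ⋆ a ⋆ d ⋆ h(a, c, d) ⋆ g(c, a, c) ⋆ c)
  Descend into:  h(c ⋆ d, c, d ⋆ c) ⋆ a ⋆ d ⋆ h(a, c, d) ⋆ g(c, a, c) ⋆ c
  Inside:  h(c ⋆ d, c, d ⋆ c)  →  h(c ⋆ d, c, c ⋆ d)
  Sort arguments:  a ⋆ c ⋆ d ⋆ g(c, a, c) ⋆ h(a, c, d) ⋆ h(c ⋆ d, c, c ⋆ d)
  Put back:  g(a ⋆ c ⋆ d ⋆ g(a, c, c), a ⋆ c ⋆ d ⋆ f(a) ⋆ h(d, a, d), a ⋆ c ⋆ d ⋆ g(c, a, c) ⋆ h(a, c, d) ⋆ h(c ⋆ d, c, c ⋆ d))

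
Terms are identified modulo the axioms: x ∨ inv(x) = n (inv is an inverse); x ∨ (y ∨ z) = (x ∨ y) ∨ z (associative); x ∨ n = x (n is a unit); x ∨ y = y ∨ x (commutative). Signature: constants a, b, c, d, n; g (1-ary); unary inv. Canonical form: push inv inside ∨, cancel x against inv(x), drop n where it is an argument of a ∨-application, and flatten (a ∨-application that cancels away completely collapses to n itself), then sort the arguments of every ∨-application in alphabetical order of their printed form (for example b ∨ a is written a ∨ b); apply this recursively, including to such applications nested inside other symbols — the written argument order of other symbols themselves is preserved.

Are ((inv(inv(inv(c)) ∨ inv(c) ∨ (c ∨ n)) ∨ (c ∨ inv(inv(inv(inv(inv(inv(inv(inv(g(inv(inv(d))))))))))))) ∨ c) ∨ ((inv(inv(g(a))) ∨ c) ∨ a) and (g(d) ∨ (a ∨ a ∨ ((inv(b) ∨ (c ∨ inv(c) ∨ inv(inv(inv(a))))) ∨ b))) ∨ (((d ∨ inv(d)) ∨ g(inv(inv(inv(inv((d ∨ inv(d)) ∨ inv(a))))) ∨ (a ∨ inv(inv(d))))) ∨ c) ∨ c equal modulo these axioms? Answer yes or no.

Answer: no — a ∨ c ∨ c ∨ g(a) ∨ g(d) vs a ∨ c ∨ c ∨ g(d) ∨ g(d)

Derivation:
Left:  ((inv(inv(inv(c)) ∨ inv(c) ∨ (c ∨ n)) ∨ (c ∨ inv(inv(inv(inv(inv(inv(inv(inv(g(inv(inv(d))))))))))))) ∨ c) ∨ ((inv(inv(g(a))) ∨ c) ∨ a)
  Push inv inside:  distribute inv over ∨ and collapse double inv
  Collect:  c ∨ c ∨ g(d) ∨ g(a) ∨ a
  Sort arguments:  a ∨ c ∨ c ∨ g(a) ∨ g(d)
Right:  (g(d) ∨ (a ∨ a ∨ ((inv(b) ∨ (c ∨ inv(c) ∨ inv(inv(inv(a))))) ∨ b))) ∨ (((d ∨ inv(d)) ∨ g(inv(inv(inv(inv((d ∨ inv(d)) ∨ inv(a))))) ∨ (a ∨ inv(inv(d))))) ∨ c) ∨ c
  Push inv inside:  distribute inv over ∨ and collapse double inv
  Inverses cancel:  b cancels; d cancels
  Collect terms:  g(d) ∨ g(d) ∨ a ∨ c ∨ c
  Sort:  a ∨ c ∨ c ∨ g(d) ∨ g(d)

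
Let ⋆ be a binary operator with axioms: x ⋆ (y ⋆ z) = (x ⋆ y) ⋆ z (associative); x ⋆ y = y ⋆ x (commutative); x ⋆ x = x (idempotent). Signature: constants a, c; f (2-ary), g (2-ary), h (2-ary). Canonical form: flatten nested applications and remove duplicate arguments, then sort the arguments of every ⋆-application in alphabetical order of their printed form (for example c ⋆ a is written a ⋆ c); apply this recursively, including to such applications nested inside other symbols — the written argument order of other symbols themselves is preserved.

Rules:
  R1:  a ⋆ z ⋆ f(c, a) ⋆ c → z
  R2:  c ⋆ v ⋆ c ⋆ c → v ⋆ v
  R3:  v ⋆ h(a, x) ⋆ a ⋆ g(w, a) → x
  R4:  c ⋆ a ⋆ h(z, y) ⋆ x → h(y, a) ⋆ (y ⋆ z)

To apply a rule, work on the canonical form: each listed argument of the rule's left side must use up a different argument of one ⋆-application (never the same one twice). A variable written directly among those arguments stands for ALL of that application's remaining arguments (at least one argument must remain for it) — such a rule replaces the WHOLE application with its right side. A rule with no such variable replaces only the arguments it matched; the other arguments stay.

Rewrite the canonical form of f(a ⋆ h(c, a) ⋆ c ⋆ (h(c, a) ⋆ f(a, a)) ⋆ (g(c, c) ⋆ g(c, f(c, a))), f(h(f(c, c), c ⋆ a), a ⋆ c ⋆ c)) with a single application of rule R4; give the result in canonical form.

Answer: f(a ⋆ c ⋆ h(a, a), f(h(f(c, c), a ⋆ c), a ⋆ c))

Derivation:
Canonical form:  f(a ⋆ c ⋆ f(a, a) ⋆ g(c, c) ⋆ g(c, f(c, a)) ⋆ h(c, a), f(h(f(c, c), a ⋆ c), a ⋆ c))
Match R4:  consume a, c, h(c, a);  x := f(a, a) ⋆ g(c, c) ⋆ g(c, f(c, a)), y := a, z := c
The variable takes the whole remainder — replace the entire application.
Giving:  f(a ⋆ c ⋆ h(a, a), f(h(f(c, c), a ⋆ c), a ⋆ c))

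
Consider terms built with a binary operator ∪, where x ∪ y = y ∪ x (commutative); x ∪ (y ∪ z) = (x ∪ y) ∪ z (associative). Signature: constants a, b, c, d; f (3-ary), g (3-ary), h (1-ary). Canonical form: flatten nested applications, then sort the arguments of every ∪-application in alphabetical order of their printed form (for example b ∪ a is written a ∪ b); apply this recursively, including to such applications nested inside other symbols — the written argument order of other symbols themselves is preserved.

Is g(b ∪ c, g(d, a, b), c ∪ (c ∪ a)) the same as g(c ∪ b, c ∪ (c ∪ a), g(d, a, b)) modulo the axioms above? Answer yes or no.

Left:  g(b ∪ c, g(d, a, b), c ∪ (c ∪ a))
  Descend into:  c ∪ (c ∪ a)
  Flatten:  c ∪ c ∪ a
  Sort arguments:  a ∪ c ∪ c
  Reassemble:  g(b ∪ c, g(d, a, b), a ∪ c ∪ c)
Right:  g(c ∪ b, c ∪ (c ∪ a), g(d, a, b))
  Work inside:  c ∪ (c ∪ a)
  Flatten:  c ∪ c ∪ a
  Sort arguments:  a ∪ c ∪ c
  Rebuild:  g(b ∪ c, a ∪ c ∪ c, g(d, a, b))

Answer: no — g(b ∪ c, g(d, a, b), a ∪ c ∪ c) vs g(b ∪ c, a ∪ c ∪ c, g(d, a, b))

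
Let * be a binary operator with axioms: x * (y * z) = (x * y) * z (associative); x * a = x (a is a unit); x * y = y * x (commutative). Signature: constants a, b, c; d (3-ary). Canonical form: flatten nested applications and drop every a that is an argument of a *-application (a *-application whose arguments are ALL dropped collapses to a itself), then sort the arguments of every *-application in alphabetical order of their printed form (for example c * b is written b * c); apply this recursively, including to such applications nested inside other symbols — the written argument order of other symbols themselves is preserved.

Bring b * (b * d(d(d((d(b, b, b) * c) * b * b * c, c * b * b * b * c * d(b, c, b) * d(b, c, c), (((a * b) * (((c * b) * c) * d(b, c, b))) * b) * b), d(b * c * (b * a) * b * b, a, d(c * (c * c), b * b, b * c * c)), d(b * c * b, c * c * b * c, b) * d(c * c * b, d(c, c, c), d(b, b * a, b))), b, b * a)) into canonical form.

Merge nested applications:  b * b * d(d(d((d(b, b, b) * c) * b * b * c, c * b * b * b * c * d(b, c, b) * d(b, c, c), (((a * b) * (((c * b) * c) * d(b, c, b))) * b) * b), d(b * c * (b * a) * b * b, a, d(c * (c * c), b * b, b * c * c)), d(b * c * b, c * c * b * c, b) * d(c * c * b, d(c, c, c), d(b, b * a, b))), b, b * a)
Canonicalize subterm:  d(d(d((d(b, b, b) * c) * b * b * c, c * b * b * b * c * d(b, c, b) * d(b, c, c), (((a * b) * (((c * b) * c) * d(b, c, b))) * b) * b), d(b * c * (b * a) * b * b, a, d(c * (c * c), b * b, b * c * c)), d(b * c * b, c * c * b * c, b) * d(c * c * b, d(c, c, c), d(b, b * a, b))), b, b * a)  →  d(d(d(b * b * c * c * d(b, b, b), b * b * b * c * c * d(b, c, b) * d(b, c, c), b * b * b * b * c * c * d(b, c, b)), d(b * b * b * b * c, a, d(c * c * c, b * b, b * c * c)), d(b * b * c, b * c * c * c, b) * d(b * c * c, d(c, c, c), d(b, b, b))), b, b)
Order the arguments:  b * b * d(d(d(b * b * c * c * d(b, b, b), b * b * b * c * c * d(b, c, b) * d(b, c, c), b * b * b * b * c * c * d(b, c, b)), d(b * b * b * b * c, a, d(c * c * c, b * b, b * c * c)), d(b * b * c, b * c * c * c, b) * d(b * c * c, d(c, c, c), d(b, b, b))), b, b)

Answer: b * b * d(d(d(b * b * c * c * d(b, b, b), b * b * b * c * c * d(b, c, b) * d(b, c, c), b * b * b * b * c * c * d(b, c, b)), d(b * b * b * b * c, a, d(c * c * c, b * b, b * c * c)), d(b * b * c, b * c * c * c, b) * d(b * c * c, d(c, c, c), d(b, b, b))), b, b)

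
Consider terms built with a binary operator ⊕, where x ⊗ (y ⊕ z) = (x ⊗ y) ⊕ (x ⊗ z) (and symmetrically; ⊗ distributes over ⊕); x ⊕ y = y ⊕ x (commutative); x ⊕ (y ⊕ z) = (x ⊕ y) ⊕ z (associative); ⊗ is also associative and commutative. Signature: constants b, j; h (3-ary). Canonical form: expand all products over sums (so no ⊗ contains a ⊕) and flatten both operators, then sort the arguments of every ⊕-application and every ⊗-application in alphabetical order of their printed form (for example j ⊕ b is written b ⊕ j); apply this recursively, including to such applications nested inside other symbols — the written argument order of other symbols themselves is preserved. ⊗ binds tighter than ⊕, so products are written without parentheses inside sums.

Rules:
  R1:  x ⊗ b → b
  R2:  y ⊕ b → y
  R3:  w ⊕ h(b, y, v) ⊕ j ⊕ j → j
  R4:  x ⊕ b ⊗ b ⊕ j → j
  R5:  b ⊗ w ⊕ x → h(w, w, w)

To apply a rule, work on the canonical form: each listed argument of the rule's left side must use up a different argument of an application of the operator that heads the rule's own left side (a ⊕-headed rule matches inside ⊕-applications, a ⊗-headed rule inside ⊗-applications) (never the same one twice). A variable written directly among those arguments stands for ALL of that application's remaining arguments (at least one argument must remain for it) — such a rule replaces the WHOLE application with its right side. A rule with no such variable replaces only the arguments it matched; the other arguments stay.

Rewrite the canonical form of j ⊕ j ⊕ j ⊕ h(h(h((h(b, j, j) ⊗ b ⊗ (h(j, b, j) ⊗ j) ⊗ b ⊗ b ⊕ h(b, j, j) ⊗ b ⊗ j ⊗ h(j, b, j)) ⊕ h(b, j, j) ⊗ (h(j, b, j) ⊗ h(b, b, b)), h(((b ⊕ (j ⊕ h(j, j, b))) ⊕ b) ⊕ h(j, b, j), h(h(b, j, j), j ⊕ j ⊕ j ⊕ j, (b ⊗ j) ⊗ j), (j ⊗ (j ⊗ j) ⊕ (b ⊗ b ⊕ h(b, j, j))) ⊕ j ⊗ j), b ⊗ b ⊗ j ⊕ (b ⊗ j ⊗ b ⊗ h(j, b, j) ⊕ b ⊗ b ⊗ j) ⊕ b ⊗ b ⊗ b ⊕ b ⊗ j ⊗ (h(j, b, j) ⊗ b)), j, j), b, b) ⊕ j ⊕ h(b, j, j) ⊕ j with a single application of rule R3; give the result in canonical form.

Canonical form:  h(b, j, j) ⊕ h(h(h(b ⊗ b ⊗ b ⊗ h(b, j, j) ⊗ h(j, b, j) ⊗ j ⊕ b ⊗ h(b, j, j) ⊗ h(j, b, j) ⊗ j ⊕ h(b, b, b) ⊗ h(b, j, j) ⊗ h(j, b, j), h(b ⊕ b ⊕ h(j, b, j) ⊕ h(j, j, b) ⊕ j, h(h(b, j, j), j ⊕ j ⊕ j ⊕ j, b ⊗ j ⊗ j), b ⊗ b ⊕ h(b, j, j) ⊕ j ⊗ j ⊕ j ⊗ j ⊗ j), b ⊗ b ⊗ b ⊕ b ⊗ b ⊗ h(j, b, j) ⊗ j ⊕ b ⊗ b ⊗ h(j, b, j) ⊗ j ⊕ b ⊗ b ⊗ j ⊕ b ⊗ b ⊗ j), j, j), b, b) ⊕ j ⊕ j ⊕ j ⊕ j ⊕ j
Apply R3:  consuming h(b, j, j), j, j;  v := j, w := h(h(h(b ⊗ b ⊗ b ⊗ h(b, j, j) ⊗ h(j, b, j) ⊗ j ⊕ b ⊗ h(b, j, j) ⊗ h(j, b, j) ⊗ j ⊕ h(b, b, b) ⊗ h(b, j, j) ⊗ h(j, b, j), h(b ⊕ b ⊕ h(j, b, j) ⊕ h(j, j, b) ⊕ j, h(h(b, j, j), j ⊕ j ⊕ j ⊕ j, b ⊗ j ⊗ j), b ⊗ b ⊕ h(b, j, j) ⊕ j ⊗ j ⊕ j ⊗ j ⊗ j), b ⊗ b ⊗ b ⊕ b ⊗ b ⊗ h(j, b, j) ⊗ j ⊕ b ⊗ b ⊗ h(j, b, j) ⊗ j ⊕ b ⊗ b ⊗ j ⊕ b ⊗ b ⊗ j), j, j), b, b) ⊕ j ⊕ j ⊕ j, y := j
Every leftover argument binds to the variable; the entire application is replaced.
Result:  j

Answer: j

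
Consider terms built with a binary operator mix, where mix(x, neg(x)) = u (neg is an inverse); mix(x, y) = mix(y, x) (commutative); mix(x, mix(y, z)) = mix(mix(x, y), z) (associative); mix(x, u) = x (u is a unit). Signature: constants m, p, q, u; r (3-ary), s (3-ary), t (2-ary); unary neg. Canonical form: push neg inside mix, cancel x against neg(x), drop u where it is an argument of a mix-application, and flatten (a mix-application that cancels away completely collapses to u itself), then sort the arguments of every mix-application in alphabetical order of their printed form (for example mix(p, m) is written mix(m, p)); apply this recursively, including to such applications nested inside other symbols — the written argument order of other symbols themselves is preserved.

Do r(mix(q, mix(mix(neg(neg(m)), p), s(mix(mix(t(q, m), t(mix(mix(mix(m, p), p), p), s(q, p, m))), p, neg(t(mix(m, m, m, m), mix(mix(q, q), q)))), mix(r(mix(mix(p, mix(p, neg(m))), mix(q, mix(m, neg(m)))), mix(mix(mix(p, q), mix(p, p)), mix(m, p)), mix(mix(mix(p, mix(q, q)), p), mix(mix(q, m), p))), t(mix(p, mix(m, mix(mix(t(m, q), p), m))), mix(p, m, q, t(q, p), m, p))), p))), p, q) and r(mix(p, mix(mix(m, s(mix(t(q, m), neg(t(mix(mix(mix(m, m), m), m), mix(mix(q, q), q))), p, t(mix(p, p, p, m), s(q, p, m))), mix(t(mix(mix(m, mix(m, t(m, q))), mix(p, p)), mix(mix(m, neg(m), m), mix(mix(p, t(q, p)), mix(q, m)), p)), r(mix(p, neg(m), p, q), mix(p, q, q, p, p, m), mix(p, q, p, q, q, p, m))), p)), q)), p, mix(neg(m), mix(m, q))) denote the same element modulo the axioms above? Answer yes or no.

Left:  r(mix(q, mix(mix(neg(neg(m)), p), s(mix(mix(t(q, m), t(mix(mix(mix(m, p), p), p), s(q, p, m))), p, neg(t(mix(m, m, m, m), mix(mix(q, q), q)))), mix(r(mix(mix(p, mix(p, neg(m))), mix(q, mix(m, neg(m)))), mix(mix(mix(p, q), mix(p, p)), mix(m, p)), mix(mix(mix(p, mix(q, q)), p), mix(mix(q, m), p))), t(mix(p, mix(m, mix(mix(t(m, q), p), m))), mix(p, m, q, t(q, p), m, p))), p))), p, q)
  Work inside:  mix(q, mix(mix(neg(neg(m)), p), s(mix(mix(t(q, m), t(mix(mix(mix(m, p), p), p), s(q, p, m))), p, neg(t(mix(m, m, m, m), mix(mix(q, q), q)))), mix(r(mix(mix(p, mix(p, neg(m))), mix(q, mix(m, neg(m)))), mix(mix(mix(p, q), mix(p, p)), mix(m, p)), mix(mix(mix(p, mix(q, q)), p), mix(mix(q, m), p))), t(mix(p, mix(m, mix(mix(t(m, q), p), m))), mix(p, m, q, t(q, p), m, p))), p)))
  Push neg inside:  distribute neg over mix and collapse double neg
  Collect:  mix(q, m, p, s(mix(neg(t(mix(m, m, m, m), mix(q, q, q))), p, t(mix(m, p, p, p), s(q, p, m)), t(q, m)), mix(r(mix(neg(m), p, p, q), mix(m, p, p, p, p, q), mix(m, p, p, p, q, q, q)), t(mix(m, m, p, p, t(m, q)), mix(m, m, p, p, q, t(q, p)))), p))
  Order the arguments:  mix(m, p, q, s(mix(neg(t(mix(m, m, m, m), mix(q, q, q))), p, t(mix(m, p, p, p), s(q, p, m)), t(q, m)), mix(r(mix(neg(m), p, p, q), mix(m, p, p, p, p, q), mix(m, p, p, p, q, q, q)), t(mix(m, m, p, p, t(m, q)), mix(m, m, p, p, q, t(q, p)))), p))
  Reassemble:  r(mix(m, p, q, s(mix(neg(t(mix(m, m, m, m), mix(q, q, q))), p, t(mix(m, p, p, p), s(q, p, m)), t(q, m)), mix(r(mix(neg(m), p, p, q), mix(m, p, p, p, p, q), mix(m, p, p, p, q, q, q)), t(mix(m, m, p, p, t(m, q)), mix(m, m, p, p, q, t(q, p)))), p)), p, q)
Right:  r(mix(p, mix(mix(m, s(mix(t(q, m), neg(t(mix(mix(mix(m, m), m), m), mix(mix(q, q), q))), p, t(mix(p, p, p, m), s(q, p, m))), mix(t(mix(mix(m, mix(m, t(m, q))), mix(p, p)), mix(mix(m, neg(m), m), mix(mix(p, t(q, p)), mix(q, m)), p)), r(mix(p, neg(m), p, q), mix(p, q, q, p, p, m), mix(p, q, p, q, q, p, m))), p)), q)), p, mix(neg(m), mix(m, q)))
  Focus inside:  mix(p, mix(mix(m, s(mix(t(q, m), neg(t(mix(mix(mix(m, m), m), m), mix(mix(q, q), q))), p, t(mix(p, p, p, m), s(q, p, m))), mix(t(mix(mix(m, mix(m, t(m, q))), mix(p, p)), mix(mix(m, neg(m), m), mix(mix(p, t(q, p)), mix(q, m)), p)), r(mix(p, neg(m), p, q), mix(p, q, q, p, p, m), mix(p, q, p, q, q, p, m))), p)), q))
  Collect:  mix(p, m, s(mix(neg(t(mix(m, m, m, m), mix(q, q, q))), p, t(mix(m, p, p, p), s(q, p, m)), t(q, m)), mix(r(mix(neg(m), p, p, q), mix(m, p, p, p, q, q), mix(m, p, p, p, q, q, q)), t(mix(m, m, p, p, t(m, q)), mix(m, m, p, p, q, t(q, p)))), p), q)
  Order the arguments:  mix(m, p, q, s(mix(neg(t(mix(m, m, m, m), mix(q, q, q))), p, t(mix(m, p, p, p), s(q, p, m)), t(q, m)), mix(r(mix(neg(m), p, p, q), mix(m, p, p, p, q, q), mix(m, p, p, p, q, q, q)), t(mix(m, m, p, p, t(m, q)), mix(m, m, p, p, q, t(q, p)))), p))
  Put back:  r(mix(m, p, q, s(mix(neg(t(mix(m, m, m, m), mix(q, q, q))), p, t(mix(m, p, p, p), s(q, p, m)), t(q, m)), mix(r(mix(neg(m), p, p, q), mix(m, p, p, p, q, q), mix(m, p, p, p, q, q, q)), t(mix(m, m, p, p, t(m, q)), mix(m, m, p, p, q, t(q, p)))), p)), p, q)

Answer: no — r(mix(m, p, q, s(mix(neg(t(mix(m, m, m, m), mix(q, q, q))), p, t(mix(m, p, p, p), s(q, p, m)), t(q, m)), mix(r(mix(neg(m), p, p, q), mix(m, p, p, p, p, q), mix(m, p, p, p, q, q, q)), t(mix(m, m, p, p, t(m, q)), mix(m, m, p, p, q, t(q, p)))), p)), p, q) vs r(mix(m, p, q, s(mix(neg(t(mix(m, m, m, m), mix(q, q, q))), p, t(mix(m, p, p, p), s(q, p, m)), t(q, m)), mix(r(mix(neg(m), p, p, q), mix(m, p, p, p, q, q), mix(m, p, p, p, q, q, q)), t(mix(m, m, p, p, t(m, q)), mix(m, m, p, p, q, t(q, p)))), p)), p, q)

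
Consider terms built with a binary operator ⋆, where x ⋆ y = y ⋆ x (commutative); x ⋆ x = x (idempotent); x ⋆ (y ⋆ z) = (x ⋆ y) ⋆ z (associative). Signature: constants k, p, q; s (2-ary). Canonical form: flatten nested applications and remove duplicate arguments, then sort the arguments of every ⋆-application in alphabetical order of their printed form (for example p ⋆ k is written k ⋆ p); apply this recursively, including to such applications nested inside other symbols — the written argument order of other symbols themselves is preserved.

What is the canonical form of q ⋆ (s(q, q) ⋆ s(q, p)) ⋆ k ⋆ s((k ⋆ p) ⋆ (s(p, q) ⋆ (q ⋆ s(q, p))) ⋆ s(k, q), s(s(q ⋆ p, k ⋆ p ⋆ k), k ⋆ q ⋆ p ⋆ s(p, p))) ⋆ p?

Merge nested applications:  q ⋆ s(q, q) ⋆ s(q, p) ⋆ k ⋆ s((k ⋆ p) ⋆ (s(p, q) ⋆ (q ⋆ s(q, p))) ⋆ s(k, q), s(s(q ⋆ p, k ⋆ p ⋆ k), k ⋆ q ⋆ p ⋆ s(p, p))) ⋆ p
Simplify inside:  s((k ⋆ p) ⋆ (s(p, q) ⋆ (q ⋆ s(q, p))) ⋆ s(k, q), s(s(q ⋆ p, k ⋆ p ⋆ k), k ⋆ q ⋆ p ⋆ s(p, p)))  →  s(k ⋆ p ⋆ q ⋆ s(k, q) ⋆ s(p, q) ⋆ s(q, p), s(s(p ⋆ q, k ⋆ p), k ⋆ p ⋆ q ⋆ s(p, p)))
Order the arguments:  k ⋆ p ⋆ q ⋆ s(k ⋆ p ⋆ q ⋆ s(k, q) ⋆ s(p, q) ⋆ s(q, p), s(s(p ⋆ q, k ⋆ p), k ⋆ p ⋆ q ⋆ s(p, p))) ⋆ s(q, p) ⋆ s(q, q)

Answer: k ⋆ p ⋆ q ⋆ s(k ⋆ p ⋆ q ⋆ s(k, q) ⋆ s(p, q) ⋆ s(q, p), s(s(p ⋆ q, k ⋆ p), k ⋆ p ⋆ q ⋆ s(p, p))) ⋆ s(q, p) ⋆ s(q, q)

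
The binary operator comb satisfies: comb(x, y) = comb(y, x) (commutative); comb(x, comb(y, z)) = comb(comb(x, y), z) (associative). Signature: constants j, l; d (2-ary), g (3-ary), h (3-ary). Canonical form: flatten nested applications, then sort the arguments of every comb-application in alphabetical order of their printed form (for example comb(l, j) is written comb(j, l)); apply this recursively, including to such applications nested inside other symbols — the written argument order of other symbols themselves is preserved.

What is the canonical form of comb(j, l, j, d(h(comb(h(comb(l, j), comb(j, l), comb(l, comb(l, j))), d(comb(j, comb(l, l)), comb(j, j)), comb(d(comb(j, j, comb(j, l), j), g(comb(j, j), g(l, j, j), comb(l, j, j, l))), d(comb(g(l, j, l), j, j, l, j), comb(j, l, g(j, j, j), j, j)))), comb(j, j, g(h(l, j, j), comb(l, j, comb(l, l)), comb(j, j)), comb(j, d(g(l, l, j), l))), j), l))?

Answer: comb(d(h(comb(d(comb(g(l, j, l), j, j, j, l), comb(g(j, j, j), j, j, j, l)), d(comb(j, j, j, j, l), g(comb(j, j), g(l, j, j), comb(j, j, l, l))), d(comb(j, l, l), comb(j, j)), h(comb(j, l), comb(j, l), comb(j, l, l))), comb(d(g(l, l, j), l), g(h(l, j, j), comb(j, l, l, l), comb(j, j)), j, j, j), j), l), j, j, l)

Derivation:
Simplify inside:  d(h(comb(h(comb(l, j), comb(j, l), comb(l, comb(l, j))), d(comb(j, comb(l, l)), comb(j, j)), comb(d(comb(j, j, comb(j, l), j), g(comb(j, j), g(l, j, j), comb(l, j, j, l))), d(comb(g(l, j, l), j, j, l, j), comb(j, l, g(j, j, j), j, j)))), comb(j, j, g(h(l, j, j), comb(l, j, comb(l, l)), comb(j, j)), comb(j, d(g(l, l, j), l))), j), l)  →  d(h(comb(d(comb(g(l, j, l), j, j, j, l), comb(g(j, j, j), j, j, j, l)), d(comb(j, j, j, j, l), g(comb(j, j), g(l, j, j), comb(j, j, l, l))), d(comb(j, l, l), comb(j, j)), h(comb(j, l), comb(j, l), comb(j, l, l))), comb(d(g(l, l, j), l), g(h(l, j, j), comb(j, l, l, l), comb(j, j)), j, j, j), j), l)
Sort:  comb(d(h(comb(d(comb(g(l, j, l), j, j, j, l), comb(g(j, j, j), j, j, j, l)), d(comb(j, j, j, j, l), g(comb(j, j), g(l, j, j), comb(j, j, l, l))), d(comb(j, l, l), comb(j, j)), h(comb(j, l), comb(j, l), comb(j, l, l))), comb(d(g(l, l, j), l), g(h(l, j, j), comb(j, l, l, l), comb(j, j)), j, j, j), j), l), j, j, l)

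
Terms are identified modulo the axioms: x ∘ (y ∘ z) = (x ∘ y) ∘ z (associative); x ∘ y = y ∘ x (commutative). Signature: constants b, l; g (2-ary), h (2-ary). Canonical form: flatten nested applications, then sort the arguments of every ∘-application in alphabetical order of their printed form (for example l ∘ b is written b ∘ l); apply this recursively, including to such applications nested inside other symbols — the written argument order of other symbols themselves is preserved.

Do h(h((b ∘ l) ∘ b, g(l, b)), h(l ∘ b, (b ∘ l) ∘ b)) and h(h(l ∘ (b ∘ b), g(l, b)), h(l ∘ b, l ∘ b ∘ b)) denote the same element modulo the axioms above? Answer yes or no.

Left:  h(h((b ∘ l) ∘ b, g(l, b)), h(l ∘ b, (b ∘ l) ∘ b))
  Descend into:  (b ∘ l) ∘ b
  Un-nest:  b ∘ l ∘ b
  Sort:  b ∘ b ∘ l
  Rebuild:  h(h(b ∘ b ∘ l, g(l, b)), h(b ∘ l, b ∘ b ∘ l))
Right:  h(h(l ∘ (b ∘ b), g(l, b)), h(l ∘ b, l ∘ b ∘ b))
  Focus inside:  l ∘ (b ∘ b)
  Un-nest:  l ∘ b ∘ b
  Order the arguments:  b ∘ b ∘ l
  Rebuild:  h(h(b ∘ b ∘ l, g(l, b)), h(b ∘ l, b ∘ b ∘ l))

Answer: yes — both canonical forms are h(h(b ∘ b ∘ l, g(l, b)), h(b ∘ l, b ∘ b ∘ l))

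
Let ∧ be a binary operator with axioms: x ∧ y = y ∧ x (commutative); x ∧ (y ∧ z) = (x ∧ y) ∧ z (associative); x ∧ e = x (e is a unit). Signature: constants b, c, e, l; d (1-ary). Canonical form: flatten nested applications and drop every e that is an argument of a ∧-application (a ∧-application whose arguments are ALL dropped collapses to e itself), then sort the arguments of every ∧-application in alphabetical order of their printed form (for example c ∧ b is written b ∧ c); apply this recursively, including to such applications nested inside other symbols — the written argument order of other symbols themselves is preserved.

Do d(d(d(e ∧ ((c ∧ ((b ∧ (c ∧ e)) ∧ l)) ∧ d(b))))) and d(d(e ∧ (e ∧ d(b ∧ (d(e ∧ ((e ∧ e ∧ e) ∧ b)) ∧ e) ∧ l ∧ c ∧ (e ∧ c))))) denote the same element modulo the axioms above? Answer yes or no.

Answer: yes — both canonical forms are d(d(d(b ∧ c ∧ c ∧ d(b) ∧ l)))

Derivation:
Left:  d(d(d(e ∧ ((c ∧ ((b ∧ (c ∧ e)) ∧ l)) ∧ d(b)))))
  Descend into:  e ∧ ((c ∧ ((b ∧ (c ∧ e)) ∧ l)) ∧ d(b))
  Un-nest:  e ∧ c ∧ b ∧ c ∧ e ∧ l ∧ d(b)
  Drop the unit:  drop e (×2)
  Order the arguments:  b ∧ c ∧ c ∧ d(b) ∧ l
  Rebuild:  d(d(d(b ∧ c ∧ c ∧ d(b) ∧ l)))
Right:  d(d(e ∧ (e ∧ d(b ∧ (d(e ∧ ((e ∧ e ∧ e) ∧ b)) ∧ e) ∧ l ∧ c ∧ (e ∧ c)))))
  Focus inside:  e ∧ (e ∧ d(b ∧ (d(e ∧ ((e ∧ e ∧ e) ∧ b)) ∧ e) ∧ l ∧ c ∧ (e ∧ c)))
  Merge nested applications:  e ∧ e ∧ d(b ∧ (d(e ∧ ((e ∧ e ∧ e) ∧ b)) ∧ e) ∧ l ∧ c ∧ (e ∧ c))
  Simplify inside:  d(b ∧ (d(e ∧ ((e ∧ e ∧ e) ∧ b)) ∧ e) ∧ l ∧ c ∧ (e ∧ c))  →  d(b ∧ c ∧ c ∧ d(b) ∧ l)
  Unit:  drop e (×2)
  Sort:  d(b ∧ c ∧ c ∧ d(b) ∧ l)
  Rebuild:  d(d(d(b ∧ c ∧ c ∧ d(b) ∧ l)))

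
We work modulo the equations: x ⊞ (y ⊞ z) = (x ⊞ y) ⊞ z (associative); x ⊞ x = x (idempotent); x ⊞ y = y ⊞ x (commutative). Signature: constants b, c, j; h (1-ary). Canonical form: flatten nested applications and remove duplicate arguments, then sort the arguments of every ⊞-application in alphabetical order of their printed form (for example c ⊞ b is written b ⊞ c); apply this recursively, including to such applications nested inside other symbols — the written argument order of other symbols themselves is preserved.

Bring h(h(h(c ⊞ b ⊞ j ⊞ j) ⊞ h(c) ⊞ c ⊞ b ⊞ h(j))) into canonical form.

Answer: h(h(b ⊞ c ⊞ h(b ⊞ c ⊞ j) ⊞ h(c) ⊞ h(j)))

Derivation:
Work inside:  h(c ⊞ b ⊞ j ⊞ j) ⊞ h(c) ⊞ c ⊞ b ⊞ h(j)
Simplify inside:  h(c ⊞ b ⊞ j ⊞ j)  →  h(b ⊞ c ⊞ j)
Sort:  b ⊞ c ⊞ h(b ⊞ c ⊞ j) ⊞ h(c) ⊞ h(j)
Reassemble:  h(h(b ⊞ c ⊞ h(b ⊞ c ⊞ j) ⊞ h(c) ⊞ h(j)))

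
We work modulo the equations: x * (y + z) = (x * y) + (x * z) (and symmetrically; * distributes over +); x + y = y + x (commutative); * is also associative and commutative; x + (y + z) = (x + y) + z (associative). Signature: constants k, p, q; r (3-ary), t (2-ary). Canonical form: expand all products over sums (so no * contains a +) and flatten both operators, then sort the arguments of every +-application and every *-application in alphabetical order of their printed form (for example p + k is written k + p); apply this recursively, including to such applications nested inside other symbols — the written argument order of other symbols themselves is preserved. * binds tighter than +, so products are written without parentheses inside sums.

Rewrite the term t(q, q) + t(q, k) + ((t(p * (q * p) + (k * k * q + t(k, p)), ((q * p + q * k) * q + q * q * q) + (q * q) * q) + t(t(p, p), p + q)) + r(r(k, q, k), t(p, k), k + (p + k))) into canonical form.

Expand products over sums:  t(q, q) + t(q, k) + t(k * k * q + p * p * q + t(k, p), k * q * q + p * q * q + q * q * q + q * q * q) + t(t(p, p), p + q) + r(r(k, q, k), t(p, k), k + k + p)
Sort arguments:  r(r(k, q, k), t(p, k), k + k + p) + t(k * k * q + p * p * q + t(k, p), k * q * q + p * q * q + q * q * q + q * q * q) + t(q, k) + t(q, q) + t(t(p, p), p + q)

Answer: r(r(k, q, k), t(p, k), k + k + p) + t(k * k * q + p * p * q + t(k, p), k * q * q + p * q * q + q * q * q + q * q * q) + t(q, k) + t(q, q) + t(t(p, p), p + q)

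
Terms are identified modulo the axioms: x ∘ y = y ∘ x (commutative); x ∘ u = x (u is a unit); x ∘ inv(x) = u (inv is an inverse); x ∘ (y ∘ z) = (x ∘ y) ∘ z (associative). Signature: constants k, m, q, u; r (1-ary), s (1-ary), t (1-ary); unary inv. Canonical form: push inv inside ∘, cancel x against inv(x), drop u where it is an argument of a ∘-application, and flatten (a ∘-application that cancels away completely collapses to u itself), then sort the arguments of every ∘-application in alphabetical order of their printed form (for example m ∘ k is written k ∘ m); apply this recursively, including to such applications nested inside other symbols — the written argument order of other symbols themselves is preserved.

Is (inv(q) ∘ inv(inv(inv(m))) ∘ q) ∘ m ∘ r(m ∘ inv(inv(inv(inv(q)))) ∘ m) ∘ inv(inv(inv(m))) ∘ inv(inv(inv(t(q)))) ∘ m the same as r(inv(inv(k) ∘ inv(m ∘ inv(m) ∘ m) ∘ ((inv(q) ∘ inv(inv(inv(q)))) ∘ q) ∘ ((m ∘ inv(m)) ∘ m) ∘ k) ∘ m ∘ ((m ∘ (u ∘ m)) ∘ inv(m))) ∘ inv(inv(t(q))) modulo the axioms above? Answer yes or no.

Answer: no — inv(t(q)) ∘ r(m ∘ m ∘ q) vs r(m ∘ m ∘ q) ∘ t(q)

Derivation:
Left:  (inv(q) ∘ inv(inv(inv(m))) ∘ q) ∘ m ∘ r(m ∘ inv(inv(inv(inv(q)))) ∘ m) ∘ inv(inv(inv(m))) ∘ inv(inv(inv(t(q)))) ∘ m
  Push inv inside:  distribute inv over ∘ and collapse double inv
  Cancel:  q cancels; m cancels
  Combine occurrences:  r(m ∘ m ∘ q) ∘ inv(t(q))
  Sort arguments:  inv(t(q)) ∘ r(m ∘ m ∘ q)
Right:  r(inv(inv(k) ∘ inv(m ∘ inv(m) ∘ m) ∘ ((inv(q) ∘ inv(inv(inv(q)))) ∘ q) ∘ ((m ∘ inv(m)) ∘ m) ∘ k) ∘ m ∘ ((m ∘ (u ∘ m)) ∘ inv(m))) ∘ inv(inv(t(q)))
  Push inv inside:  distribute inv over ∘ and collapse double inv
  Combine occurrences:  r(m ∘ m ∘ q) ∘ t(q)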